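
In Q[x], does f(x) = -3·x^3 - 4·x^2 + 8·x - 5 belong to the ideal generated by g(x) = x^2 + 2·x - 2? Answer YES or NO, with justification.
In Q[x] the ideal (g) consists of all multiples of g, so f ∈ (g) iff g | f, i.e. iff the remainder of f on division by g is 0. Divide f by g (g is monic, so eliminate the leading term of the running remainder at each step):
  leading term -3·x^3: subtract (-3·x)·g(x) = -3·x^3 - 6·x^2 + 6·x, leaving 2·x^2 + 2·x - 5
  leading term 2·x^2: subtract (2)·g(x) = 2·x^2 + 4·x - 4, leaving -2·x - 1
The remainder r(x) = -2·x - 1 ≠ 0 (and deg r < deg g), so g ∤ f, i.e. f ∉ (g).

Final answer: NO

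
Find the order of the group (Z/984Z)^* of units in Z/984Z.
|(Z/984Z)^*| = 320

(Z/984Z)^* consists of the classes a with gcd(a, 984) = 1, so its order is φ(984). φ is multiplicative, with φ(p^e) = p^e − p^(e−1). Factorise 984 = 2^3 · 3 · 41. Then
  φ(984) = (2^3 − 2^2) · (3 − 1) · (41 − 1) = 4 · 2 · 40 = 320.
Thus |(Z/984Z)^*| = 320.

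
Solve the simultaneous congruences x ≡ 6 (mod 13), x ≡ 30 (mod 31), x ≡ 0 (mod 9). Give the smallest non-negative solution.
x ≡ 1332 (mod 3627); the representative in [0, 3627) is 1332

The moduli 13, 31, 9 are pairwise coprime, so by the CRT there is a unique solution mod 13·31·9 = 3627.
Solve by successive substitution. Start with x ≡ 6 (mod 13).
  Combine with x ≡ 30 (mod 31): write x = 6 + 13·t and require 6 + 13·t ≡ 30 (mod 31), i.e. 13·t ≡ 30 − 6 ≡ 24 (mod 31). Since 13^(−1) ≡ 12 (mod 31), t ≡ 12·24 ≡ 9 (mod 31). So x ≡ 6 + 13·9 = 123 (mod 403).
  Combine with x ≡ 0 (mod 9): write x = 123 + 403·t and require 123 + 403·t ≡ 0 (mod 9), i.e. 403·t ≡ 0 − 123 ≡ 3 (mod 9). Since 403^(−1) ≡ 4 (mod 9) (403 ≡ 7 (mod 9)), t ≡ 4·3 ≡ 3 (mod 9). So x ≡ 123 + 403·3 = 1332 (mod 3627).
Unique solution in [0, 3627): x = 1332.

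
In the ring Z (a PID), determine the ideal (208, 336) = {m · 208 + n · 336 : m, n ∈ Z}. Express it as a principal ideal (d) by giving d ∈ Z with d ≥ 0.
In the PID Z, (a, b) is generated by gcd(a, b). Compute gcd(336, 208) with the extended Euclidean algorithm, tracking rows (r, s, t) with s·336 + t·208 = r:
  row A: (336, 1, 0)   [1·336 + 0·208 = 336]
  row B: (208, 0, 1)   [0·336 + 1·208 = 208]
  336 = 1·208 + 128   → row C = row A − 1·row B = (128, 1, −1)   [check: 1·336 − 1·208 = 128]
  208 = 1·128 + 80   → row D = row B − 1·row C = (80, −1, 2)   [check: −1·336 + 2·208 = 80]
  128 = 1·80 + 48   → row E = row C − 1·row D = (48, 2, −3)   [check: 2·336 − 3·208 = 48]
  80 = 1·48 + 32   → row F = row D − 1·row E = (32, −3, 5)   [check: −3·336 + 5·208 = 32]
  48 = 1·32 + 16   → row G = row E − 1·row F = (16, 5, −8)   [check: 5·336 − 8·208 = 16]
  32 = 2·16 + 0   → remainder 0, stop. gcd = 16 (last nonzero row G).
So gcd(208, 336) = 16, with Bézout identity 5·336 − 8·208 = 16. Containment (⊇): the Bézout identity exhibits 16 as an element of (208, 336), giving (16) ⊆ (208, 336). Containment (⊆): since 16 | 208 and 16 | 336 (208 = 16·13, 336 = 16·21), every Z-linear combination of 208 and 336 is divisible by 16, so (208, 336) ⊆ (16). Therefore (208, 336) = (16), d = 16.

Final answer: (208, 336) = (16); d = 16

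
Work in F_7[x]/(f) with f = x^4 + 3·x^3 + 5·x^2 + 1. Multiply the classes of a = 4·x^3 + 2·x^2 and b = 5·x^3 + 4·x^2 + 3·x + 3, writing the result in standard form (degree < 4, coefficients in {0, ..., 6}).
a · b ≡ 3·x^3 + 2·x^2 + 6·x + 6 (mod f(x))

Multiply as integer polynomials: a · b = 20·x^6 + 26·x^5 + 20·x^4 + 18·x^3 + 6·x^2. Reducing coefficients mod 7: a · b ≡ 6·x^6 + 5·x^5 + 6·x^4 + 4·x^3 + 6·x^2. Now divide by f(x) = x^4 + 3·x^3 + 5·x^2 + 1 in F_7[x], eliminating the leading term at each step:
  leading term 6·x^6: subtract (6·x^2)·f(x) = 6·x^6 + 4·x^5 + 2·x^4 + 6·x^2, leaving x^5 + 4·x^4 + 4·x^3 (coefficients mod 7)
  leading term x^5: subtract (x)·f(x) = x^5 + 3·x^4 + 5·x^3 + x, leaving x^4 + 6·x^3 + 6·x (coefficients mod 7)
  leading term x^4: subtract (1)·f(x) = x^4 + 3·x^3 + 5·x^2 + 1, leaving 3·x^3 + 2·x^2 + 6·x + 6 (coefficients mod 7)
The degree is now < 4, so this is the remainder. Hence a · b ≡ 3·x^3 + 2·x^2 + 6·x + 6 in F_7[x]/(f).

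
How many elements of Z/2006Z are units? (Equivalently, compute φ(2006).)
Z/2006Z has φ(2006) = 928 units

An element a ∈ Z/2006Z is a unit iff gcd(a, 2006) = 1, so the number of units is φ(2006). φ is multiplicative, with φ(p^e) = p^e − p^(e−1). Factorise 2006 = 2 · 17 · 59. Then
  φ(2006) = (2 − 1) · (17 − 1) · (59 − 1) = 1 · 16 · 58 = 928.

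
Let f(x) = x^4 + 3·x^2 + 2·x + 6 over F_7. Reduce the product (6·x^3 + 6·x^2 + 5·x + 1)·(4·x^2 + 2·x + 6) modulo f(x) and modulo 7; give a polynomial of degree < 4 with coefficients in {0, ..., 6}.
Multiply as integer polynomials: a · b = 24·x^5 + 36·x^4 + 68·x^3 + 50·x^2 + 32·x + 6. Reducing coefficients mod 7: a · b ≡ 3·x^5 + x^4 + 5·x^3 + x^2 + 4·x + 6. Now divide by f(x) = x^4 + 3·x^2 + 2·x + 6 in F_7[x], eliminating the leading term at each step:
  leading term 3·x^5: subtract (3·x)·f(x) = 3·x^5 + 2·x^3 + 6·x^2 + 4·x, leaving x^4 + 3·x^3 + 2·x^2 + 6 (coefficients mod 7)
  leading term x^4: subtract (1)·f(x) = x^4 + 3·x^2 + 2·x + 6, leaving 3·x^3 + 6·x^2 + 5·x (coefficients mod 7)
The degree is now < 4, so this is the remainder. Hence a · b ≡ 3·x^3 + 6·x^2 + 5·x in F_7[x]/(f).

Final answer: a · b ≡ 3·x^3 + 6·x^2 + 5·x (mod f(x))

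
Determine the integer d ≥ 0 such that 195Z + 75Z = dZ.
In the PID Z, (a, b) is generated by gcd(a, b). Compute gcd(195, 75) with the extended Euclidean algorithm, tracking rows (r, s, t) with s·195 + t·75 = r:
  row A: (195, 1, 0)   [1·195 + 0·75 = 195]
  row B: (75, 0, 1)   [0·195 + 1·75 = 75]
  195 = 2·75 + 45   → row C = row A − 2·row B = (45, 1, −2)   [check: 1·195 − 2·75 = 45]
  75 = 1·45 + 30   → row D = row B − 1·row C = (30, −1, 3)   [check: −1·195 + 3·75 = 30]
  45 = 1·30 + 15   → row E = row C − 1·row D = (15, 2, −5)   [check: 2·195 − 5·75 = 15]
  30 = 2·15 + 0   → remainder 0, stop. gcd = 15 (last nonzero row E).
So gcd(195, 75) = 15, with Bézout identity 2·195 − 5·75 = 15. Containment (⊇): the Bézout identity exhibits 15 as an element of (195, 75), giving (15) ⊆ (195, 75). Containment (⊆): since 15 | 195 and 15 | 75 (195 = 15·13, 75 = 15·5), every Z-linear combination of 195 and 75 is divisible by 15, so (195, 75) ⊆ (15). Therefore (195, 75) = (15), d = 15.

Final answer: (195, 75) = (15); d = 15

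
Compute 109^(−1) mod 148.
Apply the extended Euclidean algorithm to (148, 109), tracking rows (r, s, t) with s·148 + t·109 = r. Each division r_prev = q·r_cur + r_new produces the new row as (previous row) − q·(current row):
  row A: (148, 1, 0)   [1·148 + 0·109 = 148]
  row B: (109, 0, 1)   [0·148 + 1·109 = 109]
  148 = 1·109 + 39   → row C = row A − 1·row B = (39, 1, −1)   [check: 1·148 − 1·109 = 39]
  109 = 2·39 + 31   → row D = row B − 2·row C = (31, −2, 3)   [check: −2·148 + 3·109 = 31]
  39 = 1·31 + 8   → row E = row C − 1·row D = (8, 3, −4)   [check: 3·148 − 4·109 = 8]
  31 = 3·8 + 7   → row F = row D − 3·row E = (7, −11, 15)   [check: −11·148 + 15·109 = 7]
  8 = 1·7 + 1   → row G = row E − 1·row F = (1, 14, −19)   [check: 14·148 − 19·109 = 1]
  7 = 7·1 + 0   → remainder 0, stop. gcd = 1 (last nonzero row G).
The gcd is 1, so 109 is invertible mod 148. The last nonzero row gives 14·148 − 19·109 = 1, so t = −19. So 109^(−1) ≡ −19 ≡ 129 (mod 148). Verify: 109 · 129 = 14061 ≡ 1 (mod 148). ✓

Final answer: 109^(−1) ≡ 129 (mod 148)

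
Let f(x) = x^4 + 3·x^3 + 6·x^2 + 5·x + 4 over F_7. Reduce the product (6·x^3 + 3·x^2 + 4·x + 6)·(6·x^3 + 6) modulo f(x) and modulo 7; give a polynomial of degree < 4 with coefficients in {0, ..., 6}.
Multiply as integer polynomials: a · b = 36·x^6 + 18·x^5 + 24·x^4 + 72·x^3 + 18·x^2 + 24·x + 36. Reducing coefficients mod 7: a · b ≡ x^6 + 4·x^5 + 3·x^4 + 2·x^3 + 4·x^2 + 3·x + 1. Now divide by f(x) = x^4 + 3·x^3 + 6·x^2 + 5·x + 4 in F_7[x], eliminating the leading term at each step:
  leading term x^6: subtract (x^2)·f(x) = x^6 + 3·x^5 + 6·x^4 + 5·x^3 + 4·x^2, leaving x^5 + 4·x^4 + 4·x^3 + 3·x + 1 (coefficients mod 7)
  leading term x^5: subtract (x)·f(x) = x^5 + 3·x^4 + 6·x^3 + 5·x^2 + 4·x, leaving x^4 + 5·x^3 + 2·x^2 + 6·x + 1 (coefficients mod 7)
  leading term x^4: subtract (1)·f(x) = x^4 + 3·x^3 + 6·x^2 + 5·x + 4, leaving 2·x^3 + 3·x^2 + x + 4 (coefficients mod 7)
The degree is now < 4, so this is the remainder. Hence a · b ≡ 2·x^3 + 3·x^2 + x + 4 in F_7[x]/(f).

Final answer: a · b ≡ 2·x^3 + 3·x^2 + x + 4 (mod f(x))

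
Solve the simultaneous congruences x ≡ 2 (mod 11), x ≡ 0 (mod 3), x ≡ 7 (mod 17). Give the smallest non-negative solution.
x ≡ 24 (mod 561); the representative in [0, 561) is 24

The moduli 11, 3, 17 are pairwise coprime, so by the CRT there is a unique solution mod 11·3·17 = 561.
Solve by successive substitution. Start with x ≡ 2 (mod 11).
  Combine with x ≡ 0 (mod 3): write x = 2 + 11·t and require 2 + 11·t ≡ 0 (mod 3), i.e. 11·t ≡ 0 − 2 ≡ 1 (mod 3). Since 11^(−1) ≡ 2 (mod 3) (11 ≡ 2 (mod 3)), t ≡ 2·1 ≡ 2 (mod 3). So x ≡ 2 + 11·2 = 24 (mod 33).
  Combine with x ≡ 7 (mod 17): write x = 24 + 33·t and require 24 + 33·t ≡ 7 (mod 17), i.e. 33·t ≡ 7 − 24 ≡ 0 (mod 17). Since 33^(−1) ≡ 16 (mod 17) (33 ≡ 16 (mod 17)), t ≡ 16·0 ≡ 0 (mod 17). So x ≡ 24 + 33·0 = 24 (mod 561).
Unique solution in [0, 561): x = 24.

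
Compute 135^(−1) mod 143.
Apply the extended Euclidean algorithm to (143, 135), tracking rows (r, s, t) with s·143 + t·135 = r. Each division r_prev = q·r_cur + r_new produces the new row as (previous row) − q·(current row):
  row A: (143, 1, 0)   [1·143 + 0·135 = 143]
  row B: (135, 0, 1)   [0·143 + 1·135 = 135]
  143 = 1·135 + 8   → row C = row A − 1·row B = (8, 1, −1)   [check: 1·143 − 1·135 = 8]
  135 = 16·8 + 7   → row D = row B − 16·row C = (7, −16, 17)   [check: −16·143 + 17·135 = 7]
  8 = 1·7 + 1   → row E = row C − 1·row D = (1, 17, −18)   [check: 17·143 − 18·135 = 1]
  7 = 7·1 + 0   → remainder 0, stop. gcd = 1 (last nonzero row E).
The gcd is 1, so 135 is invertible mod 143. The last nonzero row gives 17·143 − 18·135 = 1, so t = −18. So 135^(−1) ≡ −18 ≡ 125 (mod 143). Verify: 135 · 125 = 16875 ≡ 1 (mod 143). ✓

Final answer: 135^(−1) ≡ 125 (mod 143)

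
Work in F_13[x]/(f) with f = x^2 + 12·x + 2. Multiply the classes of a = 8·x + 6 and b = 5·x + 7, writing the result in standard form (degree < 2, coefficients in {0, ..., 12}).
Multiply as integer polynomials: a · b = 40·x^2 + 86·x + 42. Reducing coefficients mod 13: a · b ≡ x^2 + 8·x + 3. Now divide by f(x) = x^2 + 12·x + 2 in F_13[x], eliminating the leading term at each step:
  leading term x^2: subtract (1)·f(x) = x^2 + 12·x + 2, leaving 9·x + 1 (coefficients mod 13)
The degree is now < 2, so this is the remainder. Hence a · b ≡ 9·x + 1 in F_13[x]/(f).

Final answer: a · b ≡ 9·x + 1 (mod f(x))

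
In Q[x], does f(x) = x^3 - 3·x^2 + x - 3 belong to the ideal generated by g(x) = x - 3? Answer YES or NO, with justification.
In Q[x] the ideal (g) consists of all multiples of g, so f ∈ (g) iff g | f, i.e. iff the remainder of f on division by g is 0. Divide f by g (g is monic, so eliminate the leading term of the running remainder at each step):
  leading term x^3: subtract (x^2)·g(x) = x^3 - 3·x^2, leaving x - 3
  leading term x: subtract (1)·g(x) = x - 3, leaving 0
The remainder is 0, so f(x) = g(x) · h(x) with h(x) = x^2 + 1. Hence g | f, i.e. f ∈ (g).

Final answer: YES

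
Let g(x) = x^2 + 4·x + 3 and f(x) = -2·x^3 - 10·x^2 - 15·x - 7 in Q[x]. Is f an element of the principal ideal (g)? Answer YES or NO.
In Q[x] the ideal (g) consists of all multiples of g, so f ∈ (g) iff g | f, i.e. iff the remainder of f on division by g is 0. Divide f by g (g is monic, so eliminate the leading term of the running remainder at each step):
  leading term -2·x^3: subtract (-2·x)·g(x) = -2·x^3 - 8·x^2 - 6·x, leaving -2·x^2 - 9·x - 7
  leading term -2·x^2: subtract (-2)·g(x) = -2·x^2 - 8·x - 6, leaving -x - 1
The remainder r(x) = -x - 1 ≠ 0 (and deg r < deg g), so g ∤ f, i.e. f ∉ (g).

Final answer: NO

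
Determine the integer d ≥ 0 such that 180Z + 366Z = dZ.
(180, 366) = (6); d = 6

In the PID Z, (a, b) is generated by gcd(a, b). Compute gcd(366, 180) with the extended Euclidean algorithm, tracking rows (r, s, t) with s·366 + t·180 = r:
  row A: (366, 1, 0)   [1·366 + 0·180 = 366]
  row B: (180, 0, 1)   [0·366 + 1·180 = 180]
  366 = 2·180 + 6   → row C = row A − 2·row B = (6, 1, −2)   [check: 1·366 − 2·180 = 6]
  180 = 30·6 + 0   → remainder 0, stop. gcd = 6 (last nonzero row C).
So gcd(180, 366) = 6, with Bézout identity 1·366 − 2·180 = 6. Containment (⊇): the Bézout identity exhibits 6 as an element of (180, 366), giving (6) ⊆ (180, 366). Containment (⊆): since 6 | 180 and 6 | 366 (180 = 6·30, 366 = 6·61), every Z-linear combination of 180 and 366 is divisible by 6, so (180, 366) ⊆ (6). Therefore (180, 366) = (6), d = 6.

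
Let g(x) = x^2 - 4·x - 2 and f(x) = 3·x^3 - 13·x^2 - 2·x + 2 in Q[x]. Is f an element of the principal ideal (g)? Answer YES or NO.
In Q[x] the ideal (g) consists of all multiples of g, so f ∈ (g) iff g | f, i.e. iff the remainder of f on division by g is 0. Divide f by g (g is monic, so eliminate the leading term of the running remainder at each step):
  leading term 3·x^3: subtract (3·x)·g(x) = 3·x^3 - 12·x^2 - 6·x, leaving -x^2 + 4·x + 2
  leading term -x^2: subtract (-1)·g(x) = -x^2 + 4·x + 2, leaving 0
The remainder is 0, so f(x) = g(x) · h(x) with h(x) = 3·x - 1. Hence g | f, i.e. f ∈ (g).

Final answer: YES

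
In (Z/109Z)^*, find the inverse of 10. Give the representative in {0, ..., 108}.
10^(−1) ≡ 11 (mod 109)

Apply the extended Euclidean algorithm to (109, 10), tracking rows (r, s, t) with s·109 + t·10 = r. Each division r_prev = q·r_cur + r_new produces the new row as (previous row) − q·(current row):
  row A: (109, 1, 0)   [1·109 + 0·10 = 109]
  row B: (10, 0, 1)   [0·109 + 1·10 = 10]
  109 = 10·10 + 9   → row C = row A − 10·row B = (9, 1, −10)   [check: 1·109 − 10·10 = 9]
  10 = 1·9 + 1   → row D = row B − 1·row C = (1, −1, 11)   [check: −1·109 + 11·10 = 1]
  9 = 9·1 + 0   → remainder 0, stop. gcd = 1 (last nonzero row D).
The gcd is 1, so 10 is invertible mod 109. The last nonzero row gives −1·109 + 11·10 = 1, so t = 11. So 10^(−1) ≡ 11 (mod 109). Verify: 10 · 11 = 110 ≡ 1 (mod 109). ✓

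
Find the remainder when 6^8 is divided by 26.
16

Use repeated squaring. Binary(8) = 1000. Walk through the bits of the exponent 8 left-to-right: at each bit after the leading one, square the running value, then multiply by 6 if the bit is 1 (always reducing mod 26):
  bit 1 = 1 (leading): start with 6.
  bit 2 = 0: square 6^2 = 36 ≡ 10 (mod 26).
  bit 3 = 0: square 10^2 = 100 ≡ 22 (mod 26).
  bit 4 = 0: square 22^2 = 484 ≡ 16 (mod 26).
Final value: 6^8 ≡ 16 (mod 26).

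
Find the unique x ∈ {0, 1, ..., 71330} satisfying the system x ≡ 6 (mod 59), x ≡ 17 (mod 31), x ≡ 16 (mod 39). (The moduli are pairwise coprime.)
The moduli 59, 31, 39 are pairwise coprime, so by the CRT there is a unique solution mod 59·31·39 = 71331.
Solve by successive substitution. Start with x ≡ 6 (mod 59).
  Combine with x ≡ 17 (mod 31): write x = 6 + 59·t and require 6 + 59·t ≡ 17 (mod 31), i.e. 59·t ≡ 17 − 6 ≡ 11 (mod 31). Since 59^(−1) ≡ 10 (mod 31) (59 ≡ 28 (mod 31)), t ≡ 10·11 ≡ 17 (mod 31). So x ≡ 6 + 59·17 = 1009 (mod 1829).
  Combine with x ≡ 16 (mod 39): write x = 1009 + 1829·t and require 1009 + 1829·t ≡ 16 (mod 39), i.e. 1829·t ≡ 16 − 1009 ≡ 21 (mod 39). Since 1829^(−1) ≡ 29 (mod 39) (1829 ≡ 35 (mod 39)), t ≡ 29·21 ≡ 24 (mod 39). So x ≡ 1009 + 1829·24 = 44905 (mod 71331).
Unique solution in [0, 71331): x = 44905.

Final answer: x ≡ 44905 (mod 71331); the representative in [0, 71331) is 44905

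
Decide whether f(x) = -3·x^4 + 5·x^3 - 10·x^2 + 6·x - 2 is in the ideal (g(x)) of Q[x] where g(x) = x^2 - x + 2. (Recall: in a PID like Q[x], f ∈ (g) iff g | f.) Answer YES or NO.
NO

In Q[x] the ideal (g) consists of all multiples of g, so f ∈ (g) iff g | f, i.e. iff the remainder of f on division by g is 0. Divide f by g (g is monic, so eliminate the leading term of the running remainder at each step):
  leading term -3·x^4: subtract (-3·x^2)·g(x) = -3·x^4 + 3·x^3 - 6·x^2, leaving 2·x^3 - 4·x^2 + 6·x - 2
  leading term 2·x^3: subtract (2·x)·g(x) = 2·x^3 - 2·x^2 + 4·x, leaving -2·x^2 + 2·x - 2
  leading term -2·x^2: subtract (-2)·g(x) = -2·x^2 + 2·x - 4, leaving 2
The remainder r(x) = 2 ≠ 0 (and deg r < deg g), so g ∤ f, i.e. f ∉ (g).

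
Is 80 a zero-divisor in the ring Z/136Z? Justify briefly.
YES

gcd(80, 136) = 8 > 1, so 80 is not a unit in Z/136Z. In Z/nZ every nonzero non-unit is a zero-divisor: explicitly, take b = 136/gcd = 17 ≠ 0 (mod 136); then 80·17 = 1360 = 10·136, i.e. 80·17 ≡ 0 (mod 136). So 80 is a zero-divisor.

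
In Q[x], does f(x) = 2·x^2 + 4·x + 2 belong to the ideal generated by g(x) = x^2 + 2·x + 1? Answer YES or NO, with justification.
In Q[x] the ideal (g) consists of all multiples of g, so f ∈ (g) iff g | f, i.e. iff the remainder of f on division by g is 0. Divide f by g (g is monic, so eliminate the leading term of the running remainder at each step):
  leading term 2·x^2: subtract (2)·g(x) = 2·x^2 + 4·x + 2, leaving 0
The remainder is 0, so f(x) = g(x) · h(x) with h(x) = 2. Hence g | f, i.e. f ∈ (g).

Final answer: YES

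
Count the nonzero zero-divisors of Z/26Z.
In Z/26Z each nonzero element is either a unit (gcd with 26 is 1) or a zero-divisor (gcd > 1). The number of units is φ(26): factorise 26 = 2 · 13, so φ(26) = (2 − 1) · (13 − 1) = 1 · 12 = 12. The nonzero elements number 26 − 1 = 25. Hence the nonzero zero-divisors number 25 − 12 = 13.

Final answer: Z/26Z has 13 nonzero zero-divisors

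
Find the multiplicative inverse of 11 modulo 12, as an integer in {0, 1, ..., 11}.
Apply the extended Euclidean algorithm to (12, 11), tracking rows (r, s, t) with s·12 + t·11 = r. Each division r_prev = q·r_cur + r_new produces the new row as (previous row) − q·(current row):
  row A: (12, 1, 0)   [1·12 + 0·11 = 12]
  row B: (11, 0, 1)   [0·12 + 1·11 = 11]
  12 = 1·11 + 1   → row C = row A − 1·row B = (1, 1, −1)   [check: 1·12 − 1·11 = 1]
  11 = 11·1 + 0   → remainder 0, stop. gcd = 1 (last nonzero row C).
The gcd is 1, so 11 is invertible mod 12. The last nonzero row gives 1·12 − 1·11 = 1, so t = −1. So 11^(−1) ≡ −1 ≡ 11 (mod 12). Verify: 11 · 11 = 121 ≡ 1 (mod 12). ✓

Final answer: 11^(−1) ≡ 11 (mod 12)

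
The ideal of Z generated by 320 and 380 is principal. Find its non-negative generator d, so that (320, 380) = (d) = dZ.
(320, 380) = (20); d = 20

In the PID Z, (a, b) is generated by gcd(a, b). Compute gcd(380, 320) with the extended Euclidean algorithm, tracking rows (r, s, t) with s·380 + t·320 = r:
  row A: (380, 1, 0)   [1·380 + 0·320 = 380]
  row B: (320, 0, 1)   [0·380 + 1·320 = 320]
  380 = 1·320 + 60   → row C = row A − 1·row B = (60, 1, −1)   [check: 1·380 − 1·320 = 60]
  320 = 5·60 + 20   → row D = row B − 5·row C = (20, −5, 6)   [check: −5·380 + 6·320 = 20]
  60 = 3·20 + 0   → remainder 0, stop. gcd = 20 (last nonzero row D).
So gcd(320, 380) = 20, with Bézout identity −5·380 + 6·320 = 20. Containment (⊇): the Bézout identity exhibits 20 as an element of (320, 380), giving (20) ⊆ (320, 380). Containment (⊆): since 20 | 320 and 20 | 380 (320 = 20·16, 380 = 20·19), every Z-linear combination of 320 and 380 is divisible by 20, so (320, 380) ⊆ (20). Therefore (320, 380) = (20), d = 20.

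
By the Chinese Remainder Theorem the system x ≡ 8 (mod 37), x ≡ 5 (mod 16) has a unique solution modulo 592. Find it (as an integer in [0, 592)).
The moduli 37, 16 are pairwise coprime, so by the CRT there is a unique solution mod 37·16 = 592.
Solve by successive substitution. Start with x ≡ 8 (mod 37).
  Combine with x ≡ 5 (mod 16): write x = 8 + 37·t and require 8 + 37·t ≡ 5 (mod 16), i.e. 37·t ≡ 5 − 8 ≡ 13 (mod 16). Since 37^(−1) ≡ 13 (mod 16) (37 ≡ 5 (mod 16)), t ≡ 13·13 ≡ 9 (mod 16). So x ≡ 8 + 37·9 = 341 (mod 592).
Unique solution in [0, 592): x = 341.

Final answer: x ≡ 341 (mod 592); the representative in [0, 592) is 341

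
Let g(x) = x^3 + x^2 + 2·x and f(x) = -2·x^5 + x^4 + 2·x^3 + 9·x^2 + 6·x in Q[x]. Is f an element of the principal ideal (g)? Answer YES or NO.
YES

In Q[x] the ideal (g) consists of all multiples of g, so f ∈ (g) iff g | f, i.e. iff the remainder of f on division by g is 0. Divide f by g (g is monic, so eliminate the leading term of the running remainder at each step):
  leading term -2·x^5: subtract (-2·x^2)·g(x) = -2·x^5 - 2·x^4 - 4·x^3, leaving 3·x^4 + 6·x^3 + 9·x^2 + 6·x
  leading term 3·x^4: subtract (3·x)·g(x) = 3·x^4 + 3·x^3 + 6·x^2, leaving 3·x^3 + 3·x^2 + 6·x
  leading term 3·x^3: subtract (3)·g(x) = 3·x^3 + 3·x^2 + 6·x, leaving 0
The remainder is 0, so f(x) = g(x) · h(x) with h(x) = -2·x^2 + 3·x + 3. Hence g | f, i.e. f ∈ (g).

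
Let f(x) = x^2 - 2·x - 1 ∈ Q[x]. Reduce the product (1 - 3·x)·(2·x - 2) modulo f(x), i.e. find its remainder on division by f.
a · b ≡ -4·x - 8 (mod f(x))

First multiply in Q[x] without reducing: a · b = -6·x^2 + 8·x - 2. Now divide by f(x) = x^2 - 2·x - 1, eliminating the leading term at each step:
  leading term -6·x^2: subtract (-6)·f(x) = -6·x^2 + 12·x + 6, leaving -4·x - 8
The degree is now < 2, so this is the remainder. Hence a · b ≡ -4·x - 8 in Q[x]/(f).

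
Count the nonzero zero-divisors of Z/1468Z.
In Z/1468Z each nonzero element is either a unit (gcd with 1468 is 1) or a zero-divisor (gcd > 1). The number of units is φ(1468): factorise 1468 = 2^2 · 367, so φ(1468) = (2^2 − 2^1) · (367 − 1) = 2 · 366 = 732. The nonzero elements number 1468 − 1 = 1467. Hence the nonzero zero-divisors number 1467 − 732 = 735.

Final answer: Z/1468Z has 735 nonzero zero-divisors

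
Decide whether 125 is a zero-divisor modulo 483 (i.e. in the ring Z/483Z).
gcd(125, 483) = 1, so 125 is a unit in Z/483Z (it has a multiplicative inverse). A unit cannot be a zero-divisor: if 125·b ≡ 0 then multiplying both sides by 125^(−1) gives b ≡ 0. So 125 is not a zero-divisor.

Final answer: NO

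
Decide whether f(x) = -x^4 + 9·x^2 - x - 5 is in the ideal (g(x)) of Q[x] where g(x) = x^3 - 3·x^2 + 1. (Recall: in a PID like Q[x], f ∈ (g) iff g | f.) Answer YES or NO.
NO

In Q[x] the ideal (g) consists of all multiples of g, so f ∈ (g) iff g | f, i.e. iff the remainder of f on division by g is 0. Divide f by g (g is monic, so eliminate the leading term of the running remainder at each step):
  leading term -x^4: subtract (-x)·g(x) = -x^4 + 3·x^3 - x, leaving -3·x^3 + 9·x^2 - 5
  leading term -3·x^3: subtract (-3)·g(x) = -3·x^3 + 9·x^2 - 3, leaving -2
The remainder r(x) = -2 ≠ 0 (and deg r < deg g), so g ∤ f, i.e. f ∉ (g).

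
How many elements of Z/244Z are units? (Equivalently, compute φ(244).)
Z/244Z has φ(244) = 120 units

An element a ∈ Z/244Z is a unit iff gcd(a, 244) = 1, so the number of units is φ(244). φ is multiplicative, with φ(p^e) = p^e − p^(e−1). Factorise 244 = 2^2 · 61. Then
  φ(244) = (2^2 − 2^1) · (61 − 1) = 2 · 60 = 120.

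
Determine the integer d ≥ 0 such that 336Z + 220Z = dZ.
In the PID Z, (a, b) is generated by gcd(a, b). Compute gcd(336, 220) with the extended Euclidean algorithm, tracking rows (r, s, t) with s·336 + t·220 = r:
  row A: (336, 1, 0)   [1·336 + 0·220 = 336]
  row B: (220, 0, 1)   [0·336 + 1·220 = 220]
  336 = 1·220 + 116   → row C = row A − 1·row B = (116, 1, −1)   [check: 1·336 − 1·220 = 116]
  220 = 1·116 + 104   → row D = row B − 1·row C = (104, −1, 2)   [check: −1·336 + 2·220 = 104]
  116 = 1·104 + 12   → row E = row C − 1·row D = (12, 2, −3)   [check: 2·336 − 3·220 = 12]
  104 = 8·12 + 8   → row F = row D − 8·row E = (8, −17, 26)   [check: −17·336 + 26·220 = 8]
  12 = 1·8 + 4   → row G = row E − 1·row F = (4, 19, −29)   [check: 19·336 − 29·220 = 4]
  8 = 2·4 + 0   → remainder 0, stop. gcd = 4 (last nonzero row G).
So gcd(336, 220) = 4, with Bézout identity 19·336 − 29·220 = 4. Containment (⊇): the Bézout identity exhibits 4 as an element of (336, 220), giving (4) ⊆ (336, 220). Containment (⊆): since 4 | 336 and 4 | 220 (336 = 4·84, 220 = 4·55), every Z-linear combination of 336 and 220 is divisible by 4, so (336, 220) ⊆ (4). Therefore (336, 220) = (4), d = 4.

Final answer: (336, 220) = (4); d = 4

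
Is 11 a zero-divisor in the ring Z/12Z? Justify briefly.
NO

gcd(11, 12) = 1, so 11 is a unit in Z/12Z (it has a multiplicative inverse). A unit cannot be a zero-divisor: if 11·b ≡ 0 then multiplying both sides by 11^(−1) gives b ≡ 0. So 11 is not a zero-divisor.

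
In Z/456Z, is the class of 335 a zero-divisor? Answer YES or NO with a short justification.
gcd(335, 456) = 1, so 335 is a unit in Z/456Z (it has a multiplicative inverse). A unit cannot be a zero-divisor: if 335·b ≡ 0 then multiplying both sides by 335^(−1) gives b ≡ 0. So 335 is not a zero-divisor.

Final answer: NO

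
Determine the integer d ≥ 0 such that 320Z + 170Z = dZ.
In the PID Z, (a, b) is generated by gcd(a, b). Compute gcd(320, 170) with the extended Euclidean algorithm, tracking rows (r, s, t) with s·320 + t·170 = r:
  row A: (320, 1, 0)   [1·320 + 0·170 = 320]
  row B: (170, 0, 1)   [0·320 + 1·170 = 170]
  320 = 1·170 + 150   → row C = row A − 1·row B = (150, 1, −1)   [check: 1·320 − 1·170 = 150]
  170 = 1·150 + 20   → row D = row B − 1·row C = (20, −1, 2)   [check: −1·320 + 2·170 = 20]
  150 = 7·20 + 10   → row E = row C − 7·row D = (10, 8, −15)   [check: 8·320 − 15·170 = 10]
  20 = 2·10 + 0   → remainder 0, stop. gcd = 10 (last nonzero row E).
So gcd(320, 170) = 10, with Bézout identity 8·320 − 15·170 = 10. Containment (⊇): the Bézout identity exhibits 10 as an element of (320, 170), giving (10) ⊆ (320, 170). Containment (⊆): since 10 | 320 and 10 | 170 (320 = 10·32, 170 = 10·17), every Z-linear combination of 320 and 170 is divisible by 10, so (320, 170) ⊆ (10). Therefore (320, 170) = (10), d = 10.

Final answer: (320, 170) = (10); d = 10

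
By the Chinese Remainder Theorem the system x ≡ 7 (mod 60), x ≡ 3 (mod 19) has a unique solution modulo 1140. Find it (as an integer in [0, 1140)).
The moduli 60, 19 are pairwise coprime, so by the CRT there is a unique solution mod 60·19 = 1140.
Solve by successive substitution. Start with x ≡ 7 (mod 60).
  Combine with x ≡ 3 (mod 19): write x = 7 + 60·t and require 7 + 60·t ≡ 3 (mod 19), i.e. 60·t ≡ 3 − 7 ≡ 15 (mod 19). Since 60^(−1) ≡ 13 (mod 19) (60 ≡ 3 (mod 19)), t ≡ 13·15 ≡ 5 (mod 19). So x ≡ 7 + 60·5 = 307 (mod 1140).
Unique solution in [0, 1140): x = 307.

Final answer: x ≡ 307 (mod 1140); the representative in [0, 1140) is 307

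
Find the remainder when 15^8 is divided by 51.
Use repeated squaring. Binary(8) = 1000. Walk through the bits of the exponent 8 left-to-right: at each bit after the leading one, square the running value, then multiply by 15 if the bit is 1 (always reducing mod 51):
  bit 1 = 1 (leading): start with 15.
  bit 2 = 0: square 15^2 = 225 ≡ 21 (mod 51).
  bit 3 = 0: square 21^2 = 441 ≡ 33 (mod 51).
  bit 4 = 0: square 33^2 = 1089 ≡ 18 (mod 51).
Final value: 15^8 ≡ 18 (mod 51).

Final answer: 18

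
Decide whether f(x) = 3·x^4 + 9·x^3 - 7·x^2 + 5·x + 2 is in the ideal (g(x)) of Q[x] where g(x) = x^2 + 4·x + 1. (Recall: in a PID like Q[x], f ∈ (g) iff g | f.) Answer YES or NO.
In Q[x] the ideal (g) consists of all multiples of g, so f ∈ (g) iff g | f, i.e. iff the remainder of f on division by g is 0. Divide f by g (g is monic, so eliminate the leading term of the running remainder at each step):
  leading term 3·x^4: subtract (3·x^2)·g(x) = 3·x^4 + 12·x^3 + 3·x^2, leaving -3·x^3 - 10·x^2 + 5·x + 2
  leading term -3·x^3: subtract (-3·x)·g(x) = -3·x^3 - 12·x^2 - 3·x, leaving 2·x^2 + 8·x + 2
  leading term 2·x^2: subtract (2)·g(x) = 2·x^2 + 8·x + 2, leaving 0
The remainder is 0, so f(x) = g(x) · h(x) with h(x) = 3·x^2 - 3·x + 2. Hence g | f, i.e. f ∈ (g).

Final answer: YES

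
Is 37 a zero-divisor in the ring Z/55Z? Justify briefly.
NO

gcd(37, 55) = 1, so 37 is a unit in Z/55Z (it has a multiplicative inverse). A unit cannot be a zero-divisor: if 37·b ≡ 0 then multiplying both sides by 37^(−1) gives b ≡ 0. So 37 is not a zero-divisor.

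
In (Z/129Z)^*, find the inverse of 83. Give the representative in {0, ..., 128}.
Apply the extended Euclidean algorithm to (129, 83), tracking rows (r, s, t) with s·129 + t·83 = r. Each division r_prev = q·r_cur + r_new produces the new row as (previous row) − q·(current row):
  row A: (129, 1, 0)   [1·129 + 0·83 = 129]
  row B: (83, 0, 1)   [0·129 + 1·83 = 83]
  129 = 1·83 + 46   → row C = row A − 1·row B = (46, 1, −1)   [check: 1·129 − 1·83 = 46]
  83 = 1·46 + 37   → row D = row B − 1·row C = (37, −1, 2)   [check: −1·129 + 2·83 = 37]
  46 = 1·37 + 9   → row E = row C − 1·row D = (9, 2, −3)   [check: 2·129 − 3·83 = 9]
  37 = 4·9 + 1   → row F = row D − 4·row E = (1, −9, 14)   [check: −9·129 + 14·83 = 1]
  9 = 9·1 + 0   → remainder 0, stop. gcd = 1 (last nonzero row F).
The gcd is 1, so 83 is invertible mod 129. The last nonzero row gives −9·129 + 14·83 = 1, so t = 14. So 83^(−1) ≡ 14 (mod 129). Verify: 83 · 14 = 1162 ≡ 1 (mod 129). ✓

Final answer: 83^(−1) ≡ 14 (mod 129)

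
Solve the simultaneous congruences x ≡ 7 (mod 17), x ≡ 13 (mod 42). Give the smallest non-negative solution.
The moduli 17, 42 are pairwise coprime, so by the CRT there is a unique solution mod 17·42 = 714.
Solve by successive substitution. Start with x ≡ 7 (mod 17).
  Combine with x ≡ 13 (mod 42): write x = 7 + 17·t and require 7 + 17·t ≡ 13 (mod 42), i.e. 17·t ≡ 13 − 7 ≡ 6 (mod 42). Since 17^(−1) ≡ 5 (mod 42), t ≡ 5·6 ≡ 30 (mod 42). So x ≡ 7 + 17·30 = 517 (mod 714).
Unique solution in [0, 714): x = 517.

Final answer: x ≡ 517 (mod 714); the representative in [0, 714) is 517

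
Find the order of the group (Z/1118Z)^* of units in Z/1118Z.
(Z/1118Z)^* consists of the classes a with gcd(a, 1118) = 1, so its order is φ(1118). φ is multiplicative, with φ(p^e) = p^e − p^(e−1). Factorise 1118 = 2 · 13 · 43. Then
  φ(1118) = (2 − 1) · (13 − 1) · (43 − 1) = 1 · 12 · 42 = 504.
Thus |(Z/1118Z)^*| = 504.

Final answer: |(Z/1118Z)^*| = 504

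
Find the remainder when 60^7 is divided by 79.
68

Use repeated squaring. Binary(7) = 111. Walk through the bits of the exponent 7 left-to-right: at each bit after the leading one, square the running value, then multiply by 60 if the bit is 1 (always reducing mod 79):
  bit 1 = 1 (leading): start with 60.
  bit 2 = 1: square 60^2 = 3600 ≡ 45; bit is 1, so multiply 45·60 = 2700 ≡ 14 (mod 79).
  bit 3 = 1: square 14^2 = 196 ≡ 38; bit is 1, so multiply 38·60 = 2280 ≡ 68 (mod 79).
Final value: 60^7 ≡ 68 (mod 79).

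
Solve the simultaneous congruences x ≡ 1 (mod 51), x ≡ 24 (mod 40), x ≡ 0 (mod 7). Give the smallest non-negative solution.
The moduli 51, 40, 7 are pairwise coprime, so by the CRT there is a unique solution mod 51·40·7 = 14280.
Solve by successive substitution. Start with x ≡ 1 (mod 51).
  Combine with x ≡ 24 (mod 40): write x = 1 + 51·t and require 1 + 51·t ≡ 24 (mod 40), i.e. 51·t ≡ 24 − 1 ≡ 23 (mod 40). Since 51^(−1) ≡ 11 (mod 40) (51 ≡ 11 (mod 40)), t ≡ 11·23 ≡ 13 (mod 40). So x ≡ 1 + 51·13 = 664 (mod 2040).
  Combine with x ≡ 0 (mod 7): write x = 664 + 2040·t and require 664 + 2040·t ≡ 0 (mod 7), i.e. 2040·t ≡ 0 − 664 ≡ 1 (mod 7). Since 2040^(−1) ≡ 5 (mod 7) (2040 ≡ 3 (mod 7)), t ≡ 5·1 ≡ 5 (mod 7). So x ≡ 664 + 2040·5 = 10864 (mod 14280).
Unique solution in [0, 14280): x = 10864.

Final answer: x ≡ 10864 (mod 14280); the representative in [0, 14280) is 10864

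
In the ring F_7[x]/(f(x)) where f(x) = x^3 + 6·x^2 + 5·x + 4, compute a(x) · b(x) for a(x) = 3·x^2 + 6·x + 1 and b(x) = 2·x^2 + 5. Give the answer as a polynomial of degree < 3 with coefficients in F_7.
Multiply as integer polynomials: a · b = 6·x^4 + 12·x^3 + 17·x^2 + 30·x + 5. Reducing coefficients mod 7: a · b ≡ 6·x^4 + 5·x^3 + 3·x^2 + 2·x + 5. Now divide by f(x) = x^3 + 6·x^2 + 5·x + 4 in F_7[x], eliminating the leading term at each step:
  leading term 6·x^4: subtract (6·x)·f(x) = 6·x^4 + x^3 + 2·x^2 + 3·x, leaving 4·x^3 + x^2 + 6·x + 5 (coefficients mod 7)
  leading term 4·x^3: subtract (4)·f(x) = 4·x^3 + 3·x^2 + 6·x + 2, leaving 5·x^2 + 3 (coefficients mod 7)
The degree is now < 3, so this is the remainder. Hence a · b ≡ 5·x^2 + 3 in F_7[x]/(f).

Final answer: a · b ≡ 5·x^2 + 3 (mod f(x))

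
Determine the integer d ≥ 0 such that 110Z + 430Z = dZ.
In the PID Z, (a, b) is generated by gcd(a, b). Compute gcd(430, 110) with the extended Euclidean algorithm, tracking rows (r, s, t) with s·430 + t·110 = r:
  row A: (430, 1, 0)   [1·430 + 0·110 = 430]
  row B: (110, 0, 1)   [0·430 + 1·110 = 110]
  430 = 3·110 + 100   → row C = row A − 3·row B = (100, 1, −3)   [check: 1·430 − 3·110 = 100]
  110 = 1·100 + 10   → row D = row B − 1·row C = (10, −1, 4)   [check: −1·430 + 4·110 = 10]
  100 = 10·10 + 0   → remainder 0, stop. gcd = 10 (last nonzero row D).
So gcd(110, 430) = 10, with Bézout identity −1·430 + 4·110 = 10. Containment (⊇): the Bézout identity exhibits 10 as an element of (110, 430), giving (10) ⊆ (110, 430). Containment (⊆): since 10 | 110 and 10 | 430 (110 = 10·11, 430 = 10·43), every Z-linear combination of 110 and 430 is divisible by 10, so (110, 430) ⊆ (10). Therefore (110, 430) = (10), d = 10.

Final answer: (110, 430) = (10); d = 10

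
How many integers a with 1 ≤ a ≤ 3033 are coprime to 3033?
The number of a ∈ {1, ..., 3033} with gcd(a, 3033) = 1 is by definition Euler's totient φ(3033). φ is multiplicative, with φ(p^e) = p^e − p^(e−1). Factorise 3033 = 3^2 · 337. Then
  φ(3033) = (3^2 − 3^1) · (337 − 1) = 6 · 336 = 2016.
So there are 2016 such integers.

Final answer: 2016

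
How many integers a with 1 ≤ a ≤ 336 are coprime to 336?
The number of a ∈ {1, ..., 336} with gcd(a, 336) = 1 is by definition Euler's totient φ(336). φ is multiplicative, with φ(p^e) = p^e − p^(e−1). Factorise 336 = 2^4 · 3 · 7. Then
  φ(336) = (2^4 − 2^3) · (3 − 1) · (7 − 1) = 8 · 2 · 6 = 96.
So there are 96 such integers.

Final answer: 96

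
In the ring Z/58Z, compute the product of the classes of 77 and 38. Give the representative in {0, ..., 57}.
Reduce the factors first: 77 ≡ 19 (mod 58), so 77 · 38 ≡ 19 · 38 (mod 58). 19 · 38 = 722. Dividing by 58: 722 = 12·58 + 26. So (77 · 38) mod 58 = 26.

Final answer: 26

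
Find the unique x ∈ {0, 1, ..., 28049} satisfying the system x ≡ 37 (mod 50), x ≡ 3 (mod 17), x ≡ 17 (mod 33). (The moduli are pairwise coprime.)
x ≡ 16187 (mod 28050); the representative in [0, 28050) is 16187

The moduli 50, 17, 33 are pairwise coprime, so by the CRT there is a unique solution mod 50·17·33 = 28050.
Solve by successive substitution. Start with x ≡ 37 (mod 50).
  Combine with x ≡ 3 (mod 17): write x = 37 + 50·t and require 37 + 50·t ≡ 3 (mod 17), i.e. 50·t ≡ 3 − 37 ≡ 0 (mod 17). Since 50^(−1) ≡ 16 (mod 17) (50 ≡ 16 (mod 17)), t ≡ 16·0 ≡ 0 (mod 17). So x ≡ 37 + 50·0 = 37 (mod 850).
  Combine with x ≡ 17 (mod 33): write x = 37 + 850·t and require 37 + 850·t ≡ 17 (mod 33), i.e. 850·t ≡ 17 − 37 ≡ 13 (mod 33). Since 850^(−1) ≡ 4 (mod 33) (850 ≡ 25 (mod 33)), t ≡ 4·13 ≡ 19 (mod 33). So x ≡ 37 + 850·19 = 16187 (mod 28050).
Unique solution in [0, 28050): x = 16187.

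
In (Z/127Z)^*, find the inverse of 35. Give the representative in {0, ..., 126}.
Apply the extended Euclidean algorithm to (127, 35), tracking rows (r, s, t) with s·127 + t·35 = r. Each division r_prev = q·r_cur + r_new produces the new row as (previous row) − q·(current row):
  row A: (127, 1, 0)   [1·127 + 0·35 = 127]
  row B: (35, 0, 1)   [0·127 + 1·35 = 35]
  127 = 3·35 + 22   → row C = row A − 3·row B = (22, 1, −3)   [check: 1·127 − 3·35 = 22]
  35 = 1·22 + 13   → row D = row B − 1·row C = (13, −1, 4)   [check: −1·127 + 4·35 = 13]
  22 = 1·13 + 9   → row E = row C − 1·row D = (9, 2, −7)   [check: 2·127 − 7·35 = 9]
  13 = 1·9 + 4   → row F = row D − 1·row E = (4, −3, 11)   [check: −3·127 + 11·35 = 4]
  9 = 2·4 + 1   → row G = row E − 2·row F = (1, 8, −29)   [check: 8·127 − 29·35 = 1]
  4 = 4·1 + 0   → remainder 0, stop. gcd = 1 (last nonzero row G).
The gcd is 1, so 35 is invertible mod 127. The last nonzero row gives 8·127 − 29·35 = 1, so t = −29. So 35^(−1) ≡ −29 ≡ 98 (mod 127). Verify: 35 · 98 = 3430 ≡ 1 (mod 127). ✓

Final answer: 35^(−1) ≡ 98 (mod 127)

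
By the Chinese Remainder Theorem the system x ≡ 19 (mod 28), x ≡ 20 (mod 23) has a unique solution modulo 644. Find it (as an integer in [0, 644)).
x ≡ 411 (mod 644); the representative in [0, 644) is 411

The moduli 28, 23 are pairwise coprime, so by the CRT there is a unique solution mod 28·23 = 644.
Solve by successive substitution. Start with x ≡ 19 (mod 28).
  Combine with x ≡ 20 (mod 23): write x = 19 + 28·t and require 19 + 28·t ≡ 20 (mod 23), i.e. 28·t ≡ 20 − 19 ≡ 1 (mod 23). Since 28^(−1) ≡ 14 (mod 23) (28 ≡ 5 (mod 23)), t ≡ 14·1 ≡ 14 (mod 23). So x ≡ 19 + 28·14 = 411 (mod 644).
Unique solution in [0, 644): x = 411.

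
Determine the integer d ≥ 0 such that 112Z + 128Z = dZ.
In the PID Z, (a, b) is generated by gcd(a, b). Compute gcd(128, 112) with the extended Euclidean algorithm, tracking rows (r, s, t) with s·128 + t·112 = r:
  row A: (128, 1, 0)   [1·128 + 0·112 = 128]
  row B: (112, 0, 1)   [0·128 + 1·112 = 112]
  128 = 1·112 + 16   → row C = row A − 1·row B = (16, 1, −1)   [check: 1·128 − 1·112 = 16]
  112 = 7·16 + 0   → remainder 0, stop. gcd = 16 (last nonzero row C).
So gcd(112, 128) = 16, with Bézout identity 1·128 − 1·112 = 16. Containment (⊇): the Bézout identity exhibits 16 as an element of (112, 128), giving (16) ⊆ (112, 128). Containment (⊆): since 16 | 112 and 16 | 128 (112 = 16·7, 128 = 16·8), every Z-linear combination of 112 and 128 is divisible by 16, so (112, 128) ⊆ (16). Therefore (112, 128) = (16), d = 16.

Final answer: (112, 128) = (16); d = 16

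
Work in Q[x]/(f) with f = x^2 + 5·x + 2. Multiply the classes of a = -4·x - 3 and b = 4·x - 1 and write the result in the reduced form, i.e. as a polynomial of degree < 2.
First multiply in Q[x] without reducing: a · b = -16·x^2 - 8·x + 3. Now divide by f(x) = x^2 + 5·x + 2, eliminating the leading term at each step:
  leading term -16·x^2: subtract (-16)·f(x) = -16·x^2 - 80·x - 32, leaving 72·x + 35
The degree is now < 2, so this is the remainder. Hence a · b ≡ 72·x + 35 in Q[x]/(f).

Final answer: a · b ≡ 72·x + 35 (mod f(x))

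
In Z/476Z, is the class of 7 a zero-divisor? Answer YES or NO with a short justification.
gcd(7, 476) = 7 > 1, so 7 is not a unit in Z/476Z. In Z/nZ every nonzero non-unit is a zero-divisor: explicitly, take b = 476/gcd = 68 ≠ 0 (mod 476); then 7·68 = 476 = 1·476, i.e. 7·68 ≡ 0 (mod 476). So 7 is a zero-divisor.

Final answer: YES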